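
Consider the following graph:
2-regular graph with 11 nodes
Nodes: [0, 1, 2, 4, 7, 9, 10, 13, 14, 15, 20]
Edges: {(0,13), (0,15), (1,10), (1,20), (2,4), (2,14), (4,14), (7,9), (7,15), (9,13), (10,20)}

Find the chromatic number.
χ(G) = 3

Clique number ω(G) = 3 (lower bound: χ ≥ ω).
The clique on [1, 10, 20] has size 3, forcing χ ≥ 3, and the coloring below uses 3 colors, so χ(G) = 3.
A valid 3-coloring: color 1: [2, 13, 15, 20]; color 2: [0, 9, 10, 14]; color 3: [1, 4, 7].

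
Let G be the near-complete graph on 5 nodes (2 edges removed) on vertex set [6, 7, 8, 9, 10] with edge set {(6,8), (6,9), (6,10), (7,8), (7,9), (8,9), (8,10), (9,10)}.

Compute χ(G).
Clique number ω(G) = 4 (lower bound: χ ≥ ω).
The clique on [6, 8, 9, 10] has size 4, forcing χ ≥ 4, and the coloring below uses 4 colors, so χ(G) = 4.
A valid 4-coloring: color 1: [9]; color 2: [8]; color 3: [6, 7]; color 4: [10].

χ(G) = 4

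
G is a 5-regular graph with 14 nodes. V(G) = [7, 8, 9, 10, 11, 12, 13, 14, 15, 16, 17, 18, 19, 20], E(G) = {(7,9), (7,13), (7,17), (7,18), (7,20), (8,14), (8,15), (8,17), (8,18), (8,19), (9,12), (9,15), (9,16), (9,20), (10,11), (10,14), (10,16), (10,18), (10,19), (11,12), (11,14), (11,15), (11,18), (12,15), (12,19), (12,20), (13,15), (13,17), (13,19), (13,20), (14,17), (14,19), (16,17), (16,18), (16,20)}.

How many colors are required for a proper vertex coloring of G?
χ(G) = 4

Clique number ω(G) = 3 (lower bound: χ ≥ ω).
Suppose a proper 3-coloring c exists. The clique [7, 9, 20] takes 3 distinct colors; by symmetry let c(7) = 1, c(9) = 2, c(20) = 3.
- Vertex 12: neighbors [9, 20] already have colors [2, 3] ⇒ c(12) = 1.
- Vertex 13: neighbors [7, 20] already have colors [1, 3] ⇒ c(13) = 2.
- Vertex 16: neighbors [9, 20] already have colors [2, 3] ⇒ c(16) = 1.
- Vertex 19: neighbors [12, 13] already have colors [1, 2] ⇒ c(19) = 3.
- Vertex 10: neighbors [16, 19] already have colors [1, 3] ⇒ c(10) = 2.
- Vertex 11: neighbors [12, 10] already have colors [1, 2] ⇒ c(11) = 3.
- Vertex 15: neighbors [12, 9, 11] already have colors [1, 2, 3] — all 3 colors blocked. Contradiction.
The forced assignments end in a contradiction, so G has no proper 3-coloring (χ ≥ 4).
The coloring below uses 4 colors, so χ(G) = 4.
A valid 4-coloring: color 1: [9, 11, 17, 19]; color 2: [10, 15, 20]; color 3: [7, 8, 12, 16]; color 4: [13, 14, 18].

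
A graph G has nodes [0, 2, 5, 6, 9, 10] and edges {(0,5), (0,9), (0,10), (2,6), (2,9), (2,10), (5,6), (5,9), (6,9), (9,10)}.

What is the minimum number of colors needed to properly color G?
χ(G) = 4

Clique number ω(G) = 3 (lower bound: χ ≥ ω).
Odd cycle [5, 0, 10, 2, 6] needs 3 colors (χ ≥ 3).
Vertex 9 is adjacent to every vertex of [0, 2, 5, 6, 10], which already need 3 colors among themselves, so 9 needs a new color (χ ≥ 4).
The coloring below uses 4 colors, so χ(G) = 4.
A valid 4-coloring: color 1: [9]; color 2: [2, 5]; color 3: [0, 6]; color 4: [10].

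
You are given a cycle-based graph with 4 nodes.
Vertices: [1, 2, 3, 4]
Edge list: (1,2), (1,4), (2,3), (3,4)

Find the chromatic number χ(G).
Clique number ω(G) = 2 (lower bound: χ ≥ ω).
The graph is bipartite (no odd cycle), so 2 colors suffice: χ(G) = 2.
A valid 2-coloring: color 1: [1, 3]; color 2: [2, 4].

χ(G) = 2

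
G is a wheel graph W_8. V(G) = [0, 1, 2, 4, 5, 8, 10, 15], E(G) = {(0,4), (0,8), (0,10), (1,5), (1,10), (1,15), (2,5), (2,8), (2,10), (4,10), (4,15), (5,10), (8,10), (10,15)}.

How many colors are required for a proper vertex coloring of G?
χ(G) = 4

Clique number ω(G) = 3 (lower bound: χ ≥ ω).
Odd cycle [8, 2, 5, 1, 15, 4, 0] needs 3 colors (χ ≥ 3).
Vertex 10 is adjacent to every vertex of [0, 1, 2, 4, 5, 8, 15], which already need 3 colors among themselves, so 10 needs a new color (χ ≥ 4).
The coloring below uses 4 colors, so χ(G) = 4.
A valid 4-coloring: color 1: [10]; color 2: [4, 5, 8]; color 3: [0, 1, 2]; color 4: [15].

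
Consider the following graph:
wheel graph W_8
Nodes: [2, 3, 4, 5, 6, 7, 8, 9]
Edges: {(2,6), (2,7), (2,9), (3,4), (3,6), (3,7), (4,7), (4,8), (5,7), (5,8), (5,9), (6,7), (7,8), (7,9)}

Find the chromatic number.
Clique number ω(G) = 3 (lower bound: χ ≥ ω).
Odd cycle [6, 2, 9, 5, 8, 4, 3] needs 3 colors (χ ≥ 3).
Vertex 7 is adjacent to every vertex of [2, 3, 4, 5, 6, 8, 9], which already need 3 colors among themselves, so 7 needs a new color (χ ≥ 4).
The coloring below uses 4 colors, so χ(G) = 4.
A valid 4-coloring: color 1: [7]; color 2: [4, 6, 9]; color 3: [2, 3, 5]; color 4: [8].

χ(G) = 4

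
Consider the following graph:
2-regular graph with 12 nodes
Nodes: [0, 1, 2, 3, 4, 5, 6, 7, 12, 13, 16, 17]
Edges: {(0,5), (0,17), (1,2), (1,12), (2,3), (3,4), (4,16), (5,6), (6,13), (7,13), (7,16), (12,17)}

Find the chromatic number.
Clique number ω(G) = 2 (lower bound: χ ≥ ω).
The graph is bipartite (no odd cycle), so 2 colors suffice: χ(G) = 2.
A valid 2-coloring: color 1: [1, 3, 5, 13, 16, 17]; color 2: [0, 2, 4, 6, 7, 12].

χ(G) = 2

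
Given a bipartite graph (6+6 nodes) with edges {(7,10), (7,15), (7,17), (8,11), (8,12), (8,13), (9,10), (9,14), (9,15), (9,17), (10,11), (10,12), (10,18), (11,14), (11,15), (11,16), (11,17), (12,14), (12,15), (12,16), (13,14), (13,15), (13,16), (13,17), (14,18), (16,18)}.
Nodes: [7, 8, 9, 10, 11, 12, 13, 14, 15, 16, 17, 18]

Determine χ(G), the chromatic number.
χ(G) = 2

Clique number ω(G) = 2 (lower bound: χ ≥ ω).
The graph is bipartite (no odd cycle), so 2 colors suffice: χ(G) = 2.
A valid 2-coloring: color 1: [7, 9, 11, 12, 13, 18]; color 2: [8, 10, 14, 15, 16, 17].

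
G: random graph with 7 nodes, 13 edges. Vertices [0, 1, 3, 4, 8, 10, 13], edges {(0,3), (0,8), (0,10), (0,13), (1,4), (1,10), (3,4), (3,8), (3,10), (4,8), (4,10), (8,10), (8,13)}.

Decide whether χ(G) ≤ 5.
Yes, G is 5-colorable

A valid 5-coloring: color 1: [10, 13]; color 2: [1, 8]; color 3: [0, 4]; color 4: [3].
(χ(G) = 4 ≤ 5.)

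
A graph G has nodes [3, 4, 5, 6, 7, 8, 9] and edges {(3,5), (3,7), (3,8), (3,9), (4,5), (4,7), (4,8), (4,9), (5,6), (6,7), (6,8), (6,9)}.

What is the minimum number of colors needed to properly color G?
Clique number ω(G) = 2 (lower bound: χ ≥ ω).
The graph is bipartite (no odd cycle), so 2 colors suffice: χ(G) = 2.
A valid 2-coloring: color 1: [3, 4, 6]; color 2: [5, 7, 8, 9].

χ(G) = 2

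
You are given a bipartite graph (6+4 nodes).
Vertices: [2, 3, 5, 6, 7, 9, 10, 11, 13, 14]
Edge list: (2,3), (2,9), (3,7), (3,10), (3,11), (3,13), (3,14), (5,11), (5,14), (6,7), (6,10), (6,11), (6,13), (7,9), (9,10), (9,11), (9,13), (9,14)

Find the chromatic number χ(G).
Clique number ω(G) = 2 (lower bound: χ ≥ ω).
The graph is bipartite (no odd cycle), so 2 colors suffice: χ(G) = 2.
A valid 2-coloring: color 1: [3, 5, 6, 9]; color 2: [2, 7, 10, 11, 13, 14].

χ(G) = 2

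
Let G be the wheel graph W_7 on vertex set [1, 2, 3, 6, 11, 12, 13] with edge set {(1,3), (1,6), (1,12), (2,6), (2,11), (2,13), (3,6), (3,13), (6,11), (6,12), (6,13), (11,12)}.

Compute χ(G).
χ(G) = 3

Clique number ω(G) = 3 (lower bound: χ ≥ ω).
The clique on [1, 3, 6] has size 3, forcing χ ≥ 3, and the coloring below uses 3 colors, so χ(G) = 3.
A valid 3-coloring: color 1: [6]; color 2: [1, 11, 13]; color 3: [2, 3, 12].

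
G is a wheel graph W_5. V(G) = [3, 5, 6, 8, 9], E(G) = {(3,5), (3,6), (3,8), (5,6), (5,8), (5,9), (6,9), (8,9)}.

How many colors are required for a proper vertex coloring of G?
Clique number ω(G) = 3 (lower bound: χ ≥ ω).
The clique on [5, 8, 9] has size 3, forcing χ ≥ 3, and the coloring below uses 3 colors, so χ(G) = 3.
A valid 3-coloring: color 1: [5]; color 2: [6, 8]; color 3: [3, 9].

χ(G) = 3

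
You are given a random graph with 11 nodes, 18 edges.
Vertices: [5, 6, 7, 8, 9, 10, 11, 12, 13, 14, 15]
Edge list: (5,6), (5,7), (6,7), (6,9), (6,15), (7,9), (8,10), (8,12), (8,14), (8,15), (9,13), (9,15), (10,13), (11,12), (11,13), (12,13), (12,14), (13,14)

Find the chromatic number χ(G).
Clique number ω(G) = 3 (lower bound: χ ≥ ω).
The clique on [5, 6, 7] has size 3, forcing χ ≥ 3, and the coloring below uses 3 colors, so χ(G) = 3.
A valid 3-coloring: color 1: [6, 8, 13]; color 2: [5, 9, 10, 12]; color 3: [7, 11, 14, 15].

χ(G) = 3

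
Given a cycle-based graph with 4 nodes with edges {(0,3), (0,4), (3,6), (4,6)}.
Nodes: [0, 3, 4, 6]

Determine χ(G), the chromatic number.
Clique number ω(G) = 2 (lower bound: χ ≥ ω).
The graph is bipartite (no odd cycle), so 2 colors suffice: χ(G) = 2.
A valid 2-coloring: color 1: [0, 6]; color 2: [3, 4].

χ(G) = 2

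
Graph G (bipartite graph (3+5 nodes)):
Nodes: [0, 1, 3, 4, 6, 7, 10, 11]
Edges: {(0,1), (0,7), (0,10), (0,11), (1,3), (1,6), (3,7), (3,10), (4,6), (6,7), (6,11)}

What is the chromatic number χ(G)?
Clique number ω(G) = 2 (lower bound: χ ≥ ω).
The graph is bipartite (no odd cycle), so 2 colors suffice: χ(G) = 2.
A valid 2-coloring: color 1: [0, 3, 6]; color 2: [1, 4, 7, 10, 11].

χ(G) = 2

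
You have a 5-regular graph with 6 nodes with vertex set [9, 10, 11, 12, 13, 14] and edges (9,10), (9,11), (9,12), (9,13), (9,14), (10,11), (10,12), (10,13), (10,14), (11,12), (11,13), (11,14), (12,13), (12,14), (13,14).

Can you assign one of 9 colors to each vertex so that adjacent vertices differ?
A valid 9-coloring: color 1: [14]; color 2: [12]; color 3: [9]; color 4: [13]; color 5: [10]; color 6: [11].
(χ(G) = 6 ≤ 9.)

Yes, G is 9-colorable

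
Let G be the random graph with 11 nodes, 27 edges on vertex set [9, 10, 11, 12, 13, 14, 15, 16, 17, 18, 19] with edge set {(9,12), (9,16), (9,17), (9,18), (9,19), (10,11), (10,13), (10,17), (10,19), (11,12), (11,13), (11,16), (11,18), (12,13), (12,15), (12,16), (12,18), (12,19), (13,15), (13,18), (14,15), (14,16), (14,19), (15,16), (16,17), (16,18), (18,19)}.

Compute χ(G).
Clique number ω(G) = 4 (lower bound: χ ≥ ω).
The clique on [9, 12, 16, 18] has size 4, forcing χ ≥ 4, and the coloring below uses 4 colors, so χ(G) = 4.
A valid 4-coloring: color 1: [13, 16, 19]; color 2: [10, 12, 14]; color 3: [15, 17, 18]; color 4: [9, 11].

χ(G) = 4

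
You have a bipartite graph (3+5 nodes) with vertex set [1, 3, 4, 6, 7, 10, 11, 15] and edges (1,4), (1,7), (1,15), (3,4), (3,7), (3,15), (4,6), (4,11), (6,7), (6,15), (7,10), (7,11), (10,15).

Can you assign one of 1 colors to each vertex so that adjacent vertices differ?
No, G is not 1-colorable

Edge (3,4) forces its endpoints to differ, so 1 color is not enough.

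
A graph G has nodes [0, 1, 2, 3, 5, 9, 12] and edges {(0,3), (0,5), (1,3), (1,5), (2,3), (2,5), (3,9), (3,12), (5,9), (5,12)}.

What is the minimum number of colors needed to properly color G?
χ(G) = 2

Clique number ω(G) = 2 (lower bound: χ ≥ ω).
The graph is bipartite (no odd cycle), so 2 colors suffice: χ(G) = 2.
A valid 2-coloring: color 1: [3, 5]; color 2: [0, 1, 2, 9, 12].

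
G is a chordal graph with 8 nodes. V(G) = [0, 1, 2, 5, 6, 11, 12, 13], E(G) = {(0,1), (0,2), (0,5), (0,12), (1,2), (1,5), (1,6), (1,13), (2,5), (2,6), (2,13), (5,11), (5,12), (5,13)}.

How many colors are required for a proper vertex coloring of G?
χ(G) = 4

Clique number ω(G) = 4 (lower bound: χ ≥ ω).
The clique on [0, 1, 2, 5] has size 4, forcing χ ≥ 4, and the coloring below uses 4 colors, so χ(G) = 4.
A valid 4-coloring: color 1: [5, 6]; color 2: [2, 11, 12]; color 3: [1]; color 4: [0, 13].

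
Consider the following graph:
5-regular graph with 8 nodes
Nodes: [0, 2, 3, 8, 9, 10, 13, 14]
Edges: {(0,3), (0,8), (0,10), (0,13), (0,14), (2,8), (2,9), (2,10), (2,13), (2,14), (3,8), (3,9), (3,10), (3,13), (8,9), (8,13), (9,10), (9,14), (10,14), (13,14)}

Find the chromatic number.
χ(G) = 4

Clique number ω(G) = 4 (lower bound: χ ≥ ω).
The clique on [0, 3, 8, 13] has size 4, forcing χ ≥ 4, and the coloring below uses 4 colors, so χ(G) = 4.
A valid 4-coloring: color 1: [10, 13]; color 2: [8, 14]; color 3: [0, 9]; color 4: [2, 3].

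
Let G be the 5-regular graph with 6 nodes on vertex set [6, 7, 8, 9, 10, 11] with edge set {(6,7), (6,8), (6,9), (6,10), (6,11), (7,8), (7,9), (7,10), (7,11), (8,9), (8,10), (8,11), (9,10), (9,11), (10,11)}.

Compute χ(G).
Clique number ω(G) = 6 (lower bound: χ ≥ ω).
The clique on [6, 7, 8, 9, 10, 11] has size 6, forcing χ ≥ 6, and the coloring below uses 6 colors, so χ(G) = 6.
A valid 6-coloring: color 1: [6]; color 2: [8]; color 3: [7]; color 4: [9]; color 5: [10]; color 6: [11].

χ(G) = 6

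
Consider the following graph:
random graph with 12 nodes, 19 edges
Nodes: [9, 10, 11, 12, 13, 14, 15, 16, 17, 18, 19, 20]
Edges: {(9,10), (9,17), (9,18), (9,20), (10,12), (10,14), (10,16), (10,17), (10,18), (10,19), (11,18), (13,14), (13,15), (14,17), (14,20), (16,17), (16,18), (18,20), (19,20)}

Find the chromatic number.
χ(G) = 3

Clique number ω(G) = 3 (lower bound: χ ≥ ω).
The clique on [10, 16, 17] has size 3, forcing χ ≥ 3, and the coloring below uses 3 colors, so χ(G) = 3.
A valid 3-coloring: color 1: [10, 11, 13, 20]; color 2: [12, 15, 17, 18, 19]; color 3: [9, 14, 16].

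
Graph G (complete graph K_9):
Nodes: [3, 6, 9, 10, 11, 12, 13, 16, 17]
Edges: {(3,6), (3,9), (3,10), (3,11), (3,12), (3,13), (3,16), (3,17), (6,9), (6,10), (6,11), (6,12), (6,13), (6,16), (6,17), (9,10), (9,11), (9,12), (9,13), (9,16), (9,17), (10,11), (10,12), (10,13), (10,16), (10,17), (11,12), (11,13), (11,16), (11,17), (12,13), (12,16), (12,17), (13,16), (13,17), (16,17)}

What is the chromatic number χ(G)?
Clique number ω(G) = 9 (lower bound: χ ≥ ω).
The clique on [3, 6, 9, 10, 11, 12, 13, 16, 17] has size 9, forcing χ ≥ 9, and the coloring below uses 9 colors, so χ(G) = 9.
A valid 9-coloring: color 1: [3]; color 2: [12]; color 3: [13]; color 4: [10]; color 5: [6]; color 6: [16]; color 7: [9]; color 8: [11]; color 9: [17].

χ(G) = 9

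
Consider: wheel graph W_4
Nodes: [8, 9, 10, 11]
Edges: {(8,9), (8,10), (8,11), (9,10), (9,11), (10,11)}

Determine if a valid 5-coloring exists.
Yes, G is 5-colorable

A valid 5-coloring: color 1: [11]; color 2: [10]; color 3: [9]; color 4: [8].
(χ(G) = 4 ≤ 5.)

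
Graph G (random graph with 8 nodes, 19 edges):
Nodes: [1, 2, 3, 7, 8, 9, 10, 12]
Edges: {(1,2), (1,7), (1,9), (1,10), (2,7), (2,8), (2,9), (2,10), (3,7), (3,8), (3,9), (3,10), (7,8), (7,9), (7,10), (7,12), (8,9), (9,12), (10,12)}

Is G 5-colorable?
Yes, G is 5-colorable

A valid 5-coloring: color 1: [7]; color 2: [9, 10]; color 3: [2, 3, 12]; color 4: [1, 8].
(χ(G) = 4 ≤ 5.)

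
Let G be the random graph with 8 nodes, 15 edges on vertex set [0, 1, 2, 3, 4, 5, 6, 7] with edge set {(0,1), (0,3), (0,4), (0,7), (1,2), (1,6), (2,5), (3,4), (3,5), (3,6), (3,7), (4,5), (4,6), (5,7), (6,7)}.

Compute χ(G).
Clique number ω(G) = 3 (lower bound: χ ≥ ω).
The clique on [0, 3, 4] has size 3, forcing χ ≥ 3, and the coloring below uses 3 colors, so χ(G) = 3.
A valid 3-coloring: color 1: [1, 3]; color 2: [0, 5, 6]; color 3: [2, 4, 7].

χ(G) = 3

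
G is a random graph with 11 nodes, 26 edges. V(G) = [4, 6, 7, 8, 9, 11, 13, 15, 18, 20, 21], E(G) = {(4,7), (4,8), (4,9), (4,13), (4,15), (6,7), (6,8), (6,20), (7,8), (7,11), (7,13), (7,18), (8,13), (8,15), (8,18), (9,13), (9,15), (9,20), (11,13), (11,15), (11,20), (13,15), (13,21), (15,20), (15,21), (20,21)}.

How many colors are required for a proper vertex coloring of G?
Clique number ω(G) = 4 (lower bound: χ ≥ ω).
The clique on [4, 8, 13, 15] has size 4, forcing χ ≥ 4, and the coloring below uses 4 colors, so χ(G) = 4.
A valid 4-coloring: color 1: [7, 15]; color 2: [13, 18, 20]; color 3: [8, 9, 11, 21]; color 4: [4, 6].

χ(G) = 4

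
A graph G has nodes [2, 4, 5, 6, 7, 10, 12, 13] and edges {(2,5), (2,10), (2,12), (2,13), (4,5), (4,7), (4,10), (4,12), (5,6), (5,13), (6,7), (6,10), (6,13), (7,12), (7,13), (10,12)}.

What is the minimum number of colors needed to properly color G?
χ(G) = 3

Clique number ω(G) = 3 (lower bound: χ ≥ ω).
The clique on [2, 10, 12] has size 3, forcing χ ≥ 3, and the coloring below uses 3 colors, so χ(G) = 3.
A valid 3-coloring: color 1: [12, 13]; color 2: [2, 4, 6]; color 3: [5, 7, 10].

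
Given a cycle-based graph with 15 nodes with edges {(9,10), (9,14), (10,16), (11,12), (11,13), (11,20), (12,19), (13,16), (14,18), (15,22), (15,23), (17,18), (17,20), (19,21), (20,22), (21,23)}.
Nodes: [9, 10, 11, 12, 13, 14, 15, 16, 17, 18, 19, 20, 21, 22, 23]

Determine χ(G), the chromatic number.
χ(G) = 3

Clique number ω(G) = 2 (lower bound: χ ≥ ω).
Odd cycle [9, 10, 16, 13, 11, 20, 17, 18, 14] needs 3 colors (χ ≥ 3).
The coloring below uses 3 colors, so χ(G) = 3.
A valid 3-coloring: color 1: [9, 11, 16, 18, 19, 22, 23]; color 2: [10, 12, 13, 14, 15, 20, 21]; color 3: [17].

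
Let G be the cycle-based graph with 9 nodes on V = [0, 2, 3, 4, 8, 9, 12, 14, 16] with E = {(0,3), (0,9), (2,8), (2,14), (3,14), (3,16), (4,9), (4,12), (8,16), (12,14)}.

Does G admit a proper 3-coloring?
A valid 3-coloring: color 1: [0, 4, 8, 14]; color 2: [2, 3, 9, 12]; color 3: [16].
(χ(G) = 3 ≤ 3.)

Yes, G is 3-colorable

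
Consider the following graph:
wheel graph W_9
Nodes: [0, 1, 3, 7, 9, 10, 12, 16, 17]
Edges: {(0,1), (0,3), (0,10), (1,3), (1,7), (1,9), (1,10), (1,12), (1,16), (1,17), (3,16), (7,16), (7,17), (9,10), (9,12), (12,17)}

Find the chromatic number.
Clique number ω(G) = 3 (lower bound: χ ≥ ω).
The clique on [0, 1, 10] has size 3, forcing χ ≥ 3, and the coloring below uses 3 colors, so χ(G) = 3.
A valid 3-coloring: color 1: [1]; color 2: [3, 7, 10, 12]; color 3: [0, 9, 16, 17].

χ(G) = 3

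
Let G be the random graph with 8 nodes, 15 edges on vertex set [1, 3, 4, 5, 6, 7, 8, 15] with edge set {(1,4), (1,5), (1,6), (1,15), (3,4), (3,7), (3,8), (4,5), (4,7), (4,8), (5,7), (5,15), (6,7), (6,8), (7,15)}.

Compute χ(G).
χ(G) = 3

Clique number ω(G) = 3 (lower bound: χ ≥ ω).
The clique on [1, 4, 5] has size 3, forcing χ ≥ 3, and the coloring below uses 3 colors, so χ(G) = 3.
A valid 3-coloring: color 1: [4, 6, 15]; color 2: [1, 7, 8]; color 3: [3, 5].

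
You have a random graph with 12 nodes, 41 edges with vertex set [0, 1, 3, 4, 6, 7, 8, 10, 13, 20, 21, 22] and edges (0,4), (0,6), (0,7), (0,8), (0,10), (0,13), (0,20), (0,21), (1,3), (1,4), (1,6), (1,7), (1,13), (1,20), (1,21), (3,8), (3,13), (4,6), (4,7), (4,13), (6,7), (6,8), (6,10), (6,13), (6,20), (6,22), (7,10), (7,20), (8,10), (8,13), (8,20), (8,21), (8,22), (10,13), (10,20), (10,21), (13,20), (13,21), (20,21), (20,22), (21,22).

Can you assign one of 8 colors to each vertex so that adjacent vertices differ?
A valid 8-coloring: color 1: [3, 6, 21]; color 2: [4, 20]; color 3: [7, 13, 22]; color 4: [1, 8]; color 5: [0]; color 6: [10].
(χ(G) = 6 ≤ 8.)

Yes, G is 8-colorable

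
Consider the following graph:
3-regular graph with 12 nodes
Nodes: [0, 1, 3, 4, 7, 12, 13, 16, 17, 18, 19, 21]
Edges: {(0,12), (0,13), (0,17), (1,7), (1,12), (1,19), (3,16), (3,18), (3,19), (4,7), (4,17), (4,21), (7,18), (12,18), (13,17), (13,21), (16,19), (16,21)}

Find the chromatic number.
χ(G) = 3

Clique number ω(G) = 3 (lower bound: χ ≥ ω).
The clique on [0, 13, 17] has size 3, forcing χ ≥ 3, and the coloring below uses 3 colors, so χ(G) = 3.
A valid 3-coloring: color 1: [0, 3, 7, 21]; color 2: [1, 4, 13, 16, 18]; color 3: [12, 17, 19].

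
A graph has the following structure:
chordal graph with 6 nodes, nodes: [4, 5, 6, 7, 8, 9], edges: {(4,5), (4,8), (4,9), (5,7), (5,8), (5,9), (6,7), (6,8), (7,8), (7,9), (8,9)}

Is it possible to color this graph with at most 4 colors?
Yes, G is 4-colorable

A valid 4-coloring: color 1: [8]; color 2: [5, 6]; color 3: [9]; color 4: [4, 7].
(χ(G) = 4 ≤ 4.)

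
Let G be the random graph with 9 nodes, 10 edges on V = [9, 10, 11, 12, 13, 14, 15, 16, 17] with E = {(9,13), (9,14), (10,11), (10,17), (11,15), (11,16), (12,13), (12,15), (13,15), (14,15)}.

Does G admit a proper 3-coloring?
A valid 3-coloring: color 1: [9, 10, 15, 16]; color 2: [11, 13, 14, 17]; color 3: [12].
(χ(G) = 3 ≤ 3.)

Yes, G is 3-colorable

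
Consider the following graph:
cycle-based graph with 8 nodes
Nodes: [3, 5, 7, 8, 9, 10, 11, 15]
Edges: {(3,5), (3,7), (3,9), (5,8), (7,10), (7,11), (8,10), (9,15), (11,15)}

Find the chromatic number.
χ(G) = 3

Clique number ω(G) = 2 (lower bound: χ ≥ ω).
Odd cycle [15, 11, 7, 3, 9] needs 3 colors (χ ≥ 3).
The coloring below uses 3 colors, so χ(G) = 3.
A valid 3-coloring: color 1: [3, 8, 11]; color 2: [5, 7, 15]; color 3: [9, 10].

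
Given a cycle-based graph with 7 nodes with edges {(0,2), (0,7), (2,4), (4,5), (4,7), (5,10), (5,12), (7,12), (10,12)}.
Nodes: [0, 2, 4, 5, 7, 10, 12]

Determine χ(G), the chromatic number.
χ(G) = 3

Clique number ω(G) = 3 (lower bound: χ ≥ ω).
The clique on [5, 10, 12] has size 3, forcing χ ≥ 3, and the coloring below uses 3 colors, so χ(G) = 3.
A valid 3-coloring: color 1: [0, 4, 12]; color 2: [2, 5, 7]; color 3: [10].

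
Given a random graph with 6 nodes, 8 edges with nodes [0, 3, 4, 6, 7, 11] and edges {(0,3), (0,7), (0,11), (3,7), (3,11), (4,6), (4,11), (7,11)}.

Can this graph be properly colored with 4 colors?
Yes, G is 4-colorable

A valid 4-coloring: color 1: [6, 11]; color 2: [0, 4]; color 3: [7]; color 4: [3].
(χ(G) = 4 ≤ 4.)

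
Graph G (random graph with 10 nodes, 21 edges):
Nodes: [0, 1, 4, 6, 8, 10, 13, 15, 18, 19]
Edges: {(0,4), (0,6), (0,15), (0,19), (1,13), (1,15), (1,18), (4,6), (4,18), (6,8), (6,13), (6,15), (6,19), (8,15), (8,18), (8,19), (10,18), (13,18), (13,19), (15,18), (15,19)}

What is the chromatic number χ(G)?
χ(G) = 4

Clique number ω(G) = 4 (lower bound: χ ≥ ω).
The clique on [0, 6, 15, 19] has size 4, forcing χ ≥ 4, and the coloring below uses 4 colors, so χ(G) = 4.
A valid 4-coloring: color 1: [4, 10, 13, 15]; color 2: [6, 18]; color 3: [0, 1, 8]; color 4: [19].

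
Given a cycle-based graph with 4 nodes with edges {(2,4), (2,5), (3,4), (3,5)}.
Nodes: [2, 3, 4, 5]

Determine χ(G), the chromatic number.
χ(G) = 2

Clique number ω(G) = 2 (lower bound: χ ≥ ω).
The graph is bipartite (no odd cycle), so 2 colors suffice: χ(G) = 2.
A valid 2-coloring: color 1: [4, 5]; color 2: [2, 3].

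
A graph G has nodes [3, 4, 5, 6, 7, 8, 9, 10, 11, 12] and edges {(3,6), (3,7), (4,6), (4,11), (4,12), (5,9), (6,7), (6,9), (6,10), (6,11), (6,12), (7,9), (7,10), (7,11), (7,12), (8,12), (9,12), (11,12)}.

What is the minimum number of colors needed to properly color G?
χ(G) = 4

Clique number ω(G) = 4 (lower bound: χ ≥ ω).
The clique on [4, 6, 11, 12] has size 4, forcing χ ≥ 4, and the coloring below uses 4 colors, so χ(G) = 4.
A valid 4-coloring: color 1: [5, 6, 8]; color 2: [4, 7]; color 3: [3, 10, 12]; color 4: [9, 11].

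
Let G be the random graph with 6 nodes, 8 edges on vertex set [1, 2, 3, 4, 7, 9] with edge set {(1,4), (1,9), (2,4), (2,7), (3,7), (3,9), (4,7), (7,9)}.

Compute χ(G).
Clique number ω(G) = 3 (lower bound: χ ≥ ω).
The clique on [3, 7, 9] has size 3, forcing χ ≥ 3, and the coloring below uses 3 colors, so χ(G) = 3.
A valid 3-coloring: color 1: [1, 7]; color 2: [4, 9]; color 3: [2, 3].

χ(G) = 3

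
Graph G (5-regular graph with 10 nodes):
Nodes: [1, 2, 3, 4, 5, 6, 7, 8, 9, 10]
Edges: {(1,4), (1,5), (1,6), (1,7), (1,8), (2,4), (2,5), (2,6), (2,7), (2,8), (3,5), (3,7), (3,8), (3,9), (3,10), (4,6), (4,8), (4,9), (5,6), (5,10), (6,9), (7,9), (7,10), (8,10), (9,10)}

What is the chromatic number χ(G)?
χ(G) = 4

Clique number ω(G) = 4 (lower bound: χ ≥ ω).
The clique on [3, 7, 9, 10] has size 4, forcing χ ≥ 4, and the coloring below uses 4 colors, so χ(G) = 4.
A valid 4-coloring: color 1: [6, 10]; color 2: [4, 5, 7]; color 3: [1, 2, 3]; color 4: [8, 9].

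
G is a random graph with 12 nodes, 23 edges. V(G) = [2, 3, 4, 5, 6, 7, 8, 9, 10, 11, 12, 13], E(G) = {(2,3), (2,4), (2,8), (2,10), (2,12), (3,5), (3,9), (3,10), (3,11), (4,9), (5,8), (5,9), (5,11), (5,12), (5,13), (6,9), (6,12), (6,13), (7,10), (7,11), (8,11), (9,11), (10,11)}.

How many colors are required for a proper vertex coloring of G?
Clique number ω(G) = 4 (lower bound: χ ≥ ω).
The clique on [3, 5, 9, 11] has size 4, forcing χ ≥ 4, and the coloring below uses 4 colors, so χ(G) = 4.
A valid 4-coloring: color 1: [2, 6, 11]; color 2: [4, 5, 10]; color 3: [3, 7, 8, 12, 13]; color 4: [9].

χ(G) = 4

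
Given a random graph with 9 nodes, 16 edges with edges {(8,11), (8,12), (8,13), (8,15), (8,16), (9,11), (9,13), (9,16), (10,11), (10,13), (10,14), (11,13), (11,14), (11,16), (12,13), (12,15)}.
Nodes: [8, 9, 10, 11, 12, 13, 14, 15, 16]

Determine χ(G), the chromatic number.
χ(G) = 3

Clique number ω(G) = 3 (lower bound: χ ≥ ω).
The clique on [8, 11, 16] has size 3, forcing χ ≥ 3, and the coloring below uses 3 colors, so χ(G) = 3.
A valid 3-coloring: color 1: [11, 12]; color 2: [13, 14, 15, 16]; color 3: [8, 9, 10].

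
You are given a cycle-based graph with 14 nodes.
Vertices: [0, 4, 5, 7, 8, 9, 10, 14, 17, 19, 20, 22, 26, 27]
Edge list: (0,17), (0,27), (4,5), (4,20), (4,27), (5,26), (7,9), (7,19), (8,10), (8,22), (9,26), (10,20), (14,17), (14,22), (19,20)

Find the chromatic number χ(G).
χ(G) = 3

Clique number ω(G) = 2 (lower bound: χ ≥ ω).
Odd cycle [19, 7, 9, 26, 5, 4, 20] needs 3 colors (χ ≥ 3).
The coloring below uses 3 colors, so χ(G) = 3.
A valid 3-coloring: color 1: [7, 8, 17, 20, 26, 27]; color 2: [0, 4, 9, 10, 14, 19]; color 3: [5, 22].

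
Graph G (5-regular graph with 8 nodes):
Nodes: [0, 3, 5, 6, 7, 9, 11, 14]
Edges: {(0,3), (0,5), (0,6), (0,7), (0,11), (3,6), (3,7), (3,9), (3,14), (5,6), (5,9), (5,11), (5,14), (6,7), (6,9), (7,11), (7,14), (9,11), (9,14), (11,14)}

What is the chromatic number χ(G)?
Clique number ω(G) = 4 (lower bound: χ ≥ ω).
The clique on [0, 3, 6, 7] has size 4, forcing χ ≥ 4, and the coloring below uses 4 colors, so χ(G) = 4.
A valid 4-coloring: color 1: [6, 11]; color 2: [7, 9]; color 3: [3, 5]; color 4: [0, 14].

χ(G) = 4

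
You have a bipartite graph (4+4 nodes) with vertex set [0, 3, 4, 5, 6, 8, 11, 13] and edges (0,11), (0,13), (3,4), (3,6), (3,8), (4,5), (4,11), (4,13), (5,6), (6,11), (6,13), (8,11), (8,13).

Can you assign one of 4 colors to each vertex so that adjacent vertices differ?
Yes, G is 4-colorable

A valid 4-coloring: color 1: [3, 5, 11, 13]; color 2: [0, 4, 6, 8].
(χ(G) = 2 ≤ 4.)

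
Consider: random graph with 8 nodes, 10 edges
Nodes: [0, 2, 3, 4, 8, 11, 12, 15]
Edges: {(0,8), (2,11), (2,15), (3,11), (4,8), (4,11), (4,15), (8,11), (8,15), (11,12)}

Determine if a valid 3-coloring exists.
A valid 3-coloring: color 1: [0, 11, 15]; color 2: [2, 3, 8, 12]; color 3: [4].
(χ(G) = 3 ≤ 3.)

Yes, G is 3-colorable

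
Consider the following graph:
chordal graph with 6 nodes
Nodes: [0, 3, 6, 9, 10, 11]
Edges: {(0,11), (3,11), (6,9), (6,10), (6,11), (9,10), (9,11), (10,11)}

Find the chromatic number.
Clique number ω(G) = 4 (lower bound: χ ≥ ω).
The clique on [6, 9, 10, 11] has size 4, forcing χ ≥ 4, and the coloring below uses 4 colors, so χ(G) = 4.
A valid 4-coloring: color 1: [11]; color 2: [0, 3, 10]; color 3: [9]; color 4: [6].

χ(G) = 4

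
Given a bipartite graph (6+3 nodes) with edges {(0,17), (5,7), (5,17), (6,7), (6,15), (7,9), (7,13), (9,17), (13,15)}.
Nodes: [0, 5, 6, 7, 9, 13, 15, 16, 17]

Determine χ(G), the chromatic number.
χ(G) = 2

Clique number ω(G) = 2 (lower bound: χ ≥ ω).
The graph is bipartite (no odd cycle), so 2 colors suffice: χ(G) = 2.
A valid 2-coloring: color 1: [7, 15, 16, 17]; color 2: [0, 5, 6, 9, 13].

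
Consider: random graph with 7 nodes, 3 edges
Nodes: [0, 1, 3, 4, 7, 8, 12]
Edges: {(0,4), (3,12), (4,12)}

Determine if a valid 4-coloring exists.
A valid 4-coloring: color 1: [0, 1, 7, 8, 12]; color 2: [3, 4].
(χ(G) = 2 ≤ 4.)

Yes, G is 4-colorable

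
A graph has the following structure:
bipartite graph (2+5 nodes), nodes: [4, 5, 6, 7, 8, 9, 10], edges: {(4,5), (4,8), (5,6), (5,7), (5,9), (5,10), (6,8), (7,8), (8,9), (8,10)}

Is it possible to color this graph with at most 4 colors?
Yes, G is 4-colorable

A valid 4-coloring: color 1: [5, 8]; color 2: [4, 6, 7, 9, 10].
(χ(G) = 2 ≤ 4.)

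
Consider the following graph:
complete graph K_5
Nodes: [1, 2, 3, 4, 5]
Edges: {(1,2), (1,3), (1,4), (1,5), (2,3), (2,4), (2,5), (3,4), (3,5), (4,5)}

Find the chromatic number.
χ(G) = 5

Clique number ω(G) = 5 (lower bound: χ ≥ ω).
The clique on [1, 2, 3, 4, 5] has size 5, forcing χ ≥ 5, and the coloring below uses 5 colors, so χ(G) = 5.
A valid 5-coloring: color 1: [2]; color 2: [3]; color 3: [1]; color 4: [5]; color 5: [4].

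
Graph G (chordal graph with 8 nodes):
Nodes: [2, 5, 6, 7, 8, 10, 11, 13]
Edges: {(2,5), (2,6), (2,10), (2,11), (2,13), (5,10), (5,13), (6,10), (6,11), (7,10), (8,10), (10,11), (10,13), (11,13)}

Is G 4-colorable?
Yes, G is 4-colorable

A valid 4-coloring: color 1: [10]; color 2: [2, 7, 8]; color 3: [6, 13]; color 4: [5, 11].
(χ(G) = 4 ≤ 4.)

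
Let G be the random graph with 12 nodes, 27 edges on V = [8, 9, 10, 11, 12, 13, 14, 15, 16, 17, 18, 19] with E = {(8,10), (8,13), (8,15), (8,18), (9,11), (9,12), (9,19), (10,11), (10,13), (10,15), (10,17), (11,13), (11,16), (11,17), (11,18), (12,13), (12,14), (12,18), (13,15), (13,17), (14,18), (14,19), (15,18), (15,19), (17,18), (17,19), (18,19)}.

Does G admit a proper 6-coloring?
Yes, G is 6-colorable

A valid 6-coloring: color 1: [9, 13, 16, 18]; color 2: [8, 11, 12, 19]; color 3: [14, 15, 17]; color 4: [10].
(χ(G) = 4 ≤ 6.)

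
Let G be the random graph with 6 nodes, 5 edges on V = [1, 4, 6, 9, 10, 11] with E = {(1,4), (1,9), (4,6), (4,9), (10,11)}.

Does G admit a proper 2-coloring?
No, G is not 2-colorable

The clique on vertices [1, 4, 9] has size 3 > 2, so it alone needs 3 colors.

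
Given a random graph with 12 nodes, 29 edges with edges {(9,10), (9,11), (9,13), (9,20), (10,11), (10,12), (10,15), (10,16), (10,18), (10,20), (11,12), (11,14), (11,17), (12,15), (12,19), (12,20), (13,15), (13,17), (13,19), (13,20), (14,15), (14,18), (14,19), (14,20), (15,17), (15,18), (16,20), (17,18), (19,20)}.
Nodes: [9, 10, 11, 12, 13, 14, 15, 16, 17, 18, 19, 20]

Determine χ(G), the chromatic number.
χ(G) = 4

Clique number ω(G) = 3 (lower bound: χ ≥ ω).
Odd cycle [12, 10, 9, 13, 19] needs 3 colors (χ ≥ 3).
Vertex 20 is adjacent to every vertex of [9, 10, 12, 13, 19], which already need 3 colors among themselves, so 20 needs a new color (χ ≥ 4).
The coloring below uses 4 colors, so χ(G) = 4.
A valid 4-coloring: color 1: [11, 15, 20]; color 2: [10, 17, 19]; color 3: [12, 13, 16, 18]; color 4: [9, 14].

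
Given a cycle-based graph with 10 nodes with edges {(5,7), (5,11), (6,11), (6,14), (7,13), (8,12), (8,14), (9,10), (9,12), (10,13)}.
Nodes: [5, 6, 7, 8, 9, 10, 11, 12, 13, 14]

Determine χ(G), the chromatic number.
χ(G) = 2

Clique number ω(G) = 2 (lower bound: χ ≥ ω).
The graph is bipartite (no odd cycle), so 2 colors suffice: χ(G) = 2.
A valid 2-coloring: color 1: [5, 6, 8, 9, 13]; color 2: [7, 10, 11, 12, 14].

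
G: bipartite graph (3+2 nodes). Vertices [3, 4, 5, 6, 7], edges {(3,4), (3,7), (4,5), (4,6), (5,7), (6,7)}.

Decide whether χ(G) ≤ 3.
A valid 3-coloring: color 1: [4, 7]; color 2: [3, 5, 6].
(χ(G) = 2 ≤ 3.)

Yes, G is 3-colorable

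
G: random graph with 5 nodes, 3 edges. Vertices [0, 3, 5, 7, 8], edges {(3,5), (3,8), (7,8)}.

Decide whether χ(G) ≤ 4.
A valid 4-coloring: color 1: [0, 5, 8]; color 2: [3, 7].
(χ(G) = 2 ≤ 4.)

Yes, G is 4-colorable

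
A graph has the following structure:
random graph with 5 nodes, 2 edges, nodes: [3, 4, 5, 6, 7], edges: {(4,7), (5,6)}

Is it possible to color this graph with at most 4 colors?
A valid 4-coloring: color 1: [3, 5, 7]; color 2: [4, 6].
(χ(G) = 2 ≤ 4.)

Yes, G is 4-colorable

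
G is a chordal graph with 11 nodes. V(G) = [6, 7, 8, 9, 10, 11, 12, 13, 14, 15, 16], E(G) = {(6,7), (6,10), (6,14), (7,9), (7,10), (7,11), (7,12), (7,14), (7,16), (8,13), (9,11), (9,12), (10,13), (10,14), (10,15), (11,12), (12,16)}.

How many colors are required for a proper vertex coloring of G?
χ(G) = 4

Clique number ω(G) = 4 (lower bound: χ ≥ ω).
The clique on [6, 7, 10, 14] has size 4, forcing χ ≥ 4, and the coloring below uses 4 colors, so χ(G) = 4.
A valid 4-coloring: color 1: [7, 13, 15]; color 2: [8, 10, 12]; color 3: [6, 11, 16]; color 4: [9, 14].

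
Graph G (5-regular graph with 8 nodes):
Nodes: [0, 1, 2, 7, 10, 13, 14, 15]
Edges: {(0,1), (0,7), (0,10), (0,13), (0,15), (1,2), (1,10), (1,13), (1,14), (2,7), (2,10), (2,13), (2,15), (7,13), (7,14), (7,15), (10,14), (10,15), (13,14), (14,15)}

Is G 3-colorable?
No, G is not 3-colorable

Odd cycle [7, 13, 1, 10, 15] needs 3 colors (χ ≥ 3).
Vertex 0 is adjacent to every vertex of [1, 7, 10, 13, 15], which already need 3 colors among themselves, so 0 needs a new color (χ ≥ 4).
Hence χ(G) ≥ 4 > 3, so no proper 3-coloring exists.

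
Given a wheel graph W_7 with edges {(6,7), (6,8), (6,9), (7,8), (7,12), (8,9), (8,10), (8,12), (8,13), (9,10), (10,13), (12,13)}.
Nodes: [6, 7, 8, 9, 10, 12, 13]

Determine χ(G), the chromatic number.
Clique number ω(G) = 3 (lower bound: χ ≥ ω).
The clique on [8, 9, 10] has size 3, forcing χ ≥ 3, and the coloring below uses 3 colors, so χ(G) = 3.
A valid 3-coloring: color 1: [8]; color 2: [6, 10, 12]; color 3: [7, 9, 13].

χ(G) = 3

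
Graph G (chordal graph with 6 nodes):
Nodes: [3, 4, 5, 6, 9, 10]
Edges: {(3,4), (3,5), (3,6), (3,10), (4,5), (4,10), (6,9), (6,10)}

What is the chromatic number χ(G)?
χ(G) = 3

Clique number ω(G) = 3 (lower bound: χ ≥ ω).
The clique on [3, 4, 10] has size 3, forcing χ ≥ 3, and the coloring below uses 3 colors, so χ(G) = 3.
A valid 3-coloring: color 1: [3, 9]; color 2: [4, 6]; color 3: [5, 10].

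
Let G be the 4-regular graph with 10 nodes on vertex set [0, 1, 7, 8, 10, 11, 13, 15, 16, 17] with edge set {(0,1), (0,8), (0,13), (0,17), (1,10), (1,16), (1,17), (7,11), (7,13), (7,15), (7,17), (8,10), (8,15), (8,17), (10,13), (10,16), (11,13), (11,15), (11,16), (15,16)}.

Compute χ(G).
χ(G) = 4

Clique number ω(G) = 3 (lower bound: χ ≥ ω).
Suppose a proper 3-coloring c exists. The clique [0, 1, 17] takes 3 distinct colors; by symmetry let c(0) = 1, c(1) = 2, c(17) = 3.
- Vertex 8: neighbors [0, 17] already have colors [1, 3] ⇒ c(8) = 2.
- Vertex 7: neighbors [17] already have colors [3]; try each remaining color.
- Case c(7) = 1:
  - Vertex 15: neighbors [7, 8] already have colors [1, 2] ⇒ c(15) = 3.
  - Vertex 11: neighbors [7, 15] already have colors [1, 3] ⇒ c(11) = 2.
  - Vertex 13: neighbors [0, 11] already have colors [1, 2] ⇒ c(13) = 3.
  - Vertex 10: neighbors [1, 13] already have colors [2, 3] ⇒ c(10) = 1.
  - Vertex 16: neighbors [10, 1, 15] already have colors [1, 2, 3] — all 3 colors blocked. Contradiction.
- Case c(7) = 2:
  - Vertex 13: neighbors [0, 7] already have colors [1, 2] ⇒ c(13) = 3.
  - Vertex 11: neighbors [7, 13] already have colors [2, 3] ⇒ c(11) = 1.
  - Vertex 16: neighbors [11, 1] already have colors [1, 2] ⇒ c(16) = 3.
  - Vertex 15: neighbors [11, 7, 16] already have colors [1, 2, 3] — all 3 colors blocked. Contradiction.
Every case ends in a contradiction, so G has no proper 3-coloring (χ ≥ 4).
The coloring below uses 4 colors, so χ(G) = 4.
A valid 4-coloring: color 1: [10, 11, 17]; color 2: [1, 13, 15]; color 3: [7, 8, 16]; color 4: [0].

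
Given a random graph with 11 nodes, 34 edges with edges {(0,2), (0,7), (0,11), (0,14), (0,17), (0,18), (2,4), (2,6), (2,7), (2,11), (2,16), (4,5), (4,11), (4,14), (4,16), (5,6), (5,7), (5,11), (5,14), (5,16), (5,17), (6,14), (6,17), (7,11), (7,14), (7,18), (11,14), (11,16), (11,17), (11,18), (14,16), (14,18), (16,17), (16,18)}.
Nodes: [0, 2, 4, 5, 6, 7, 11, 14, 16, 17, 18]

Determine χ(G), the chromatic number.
Clique number ω(G) = 5 (lower bound: χ ≥ ω).
The clique on [0, 7, 11, 14, 18] has size 5, forcing χ ≥ 5, and the coloring below uses 5 colors, so χ(G) = 5.
A valid 5-coloring: color 1: [6, 11]; color 2: [2, 14, 17]; color 3: [0, 5]; color 4: [7, 16]; color 5: [4, 18].

χ(G) = 5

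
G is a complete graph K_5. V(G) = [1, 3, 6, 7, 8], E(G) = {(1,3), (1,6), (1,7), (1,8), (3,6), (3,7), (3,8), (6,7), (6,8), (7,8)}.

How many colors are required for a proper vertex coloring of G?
χ(G) = 5

Clique number ω(G) = 5 (lower bound: χ ≥ ω).
The clique on [1, 3, 6, 7, 8] has size 5, forcing χ ≥ 5, and the coloring below uses 5 colors, so χ(G) = 5.
A valid 5-coloring: color 1: [7]; color 2: [6]; color 3: [1]; color 4: [8]; color 5: [3].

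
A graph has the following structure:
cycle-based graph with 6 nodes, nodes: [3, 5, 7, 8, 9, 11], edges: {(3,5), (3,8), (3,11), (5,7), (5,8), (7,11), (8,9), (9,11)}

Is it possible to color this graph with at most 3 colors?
A valid 3-coloring: color 1: [8, 11]; color 2: [5, 9]; color 3: [3, 7].
(χ(G) = 3 ≤ 3.)

Yes, G is 3-colorable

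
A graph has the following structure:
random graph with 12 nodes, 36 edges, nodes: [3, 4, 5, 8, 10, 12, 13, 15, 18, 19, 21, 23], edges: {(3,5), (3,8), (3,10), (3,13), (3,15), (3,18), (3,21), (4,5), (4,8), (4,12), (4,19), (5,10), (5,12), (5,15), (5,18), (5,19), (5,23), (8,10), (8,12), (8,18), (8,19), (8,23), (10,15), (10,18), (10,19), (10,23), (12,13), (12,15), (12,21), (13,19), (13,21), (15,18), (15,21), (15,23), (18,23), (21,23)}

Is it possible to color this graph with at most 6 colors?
Yes, G is 6-colorable

A valid 6-coloring: color 1: [5, 8, 21]; color 2: [10, 12]; color 3: [4, 13, 15]; color 4: [3, 19, 23]; color 5: [18].
(χ(G) = 5 ≤ 6.)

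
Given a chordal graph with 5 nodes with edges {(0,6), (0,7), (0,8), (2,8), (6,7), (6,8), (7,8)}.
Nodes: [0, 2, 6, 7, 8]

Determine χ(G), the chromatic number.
Clique number ω(G) = 4 (lower bound: χ ≥ ω).
The clique on [0, 6, 7, 8] has size 4, forcing χ ≥ 4, and the coloring below uses 4 colors, so χ(G) = 4.
A valid 4-coloring: color 1: [8]; color 2: [2, 6]; color 3: [0]; color 4: [7].

χ(G) = 4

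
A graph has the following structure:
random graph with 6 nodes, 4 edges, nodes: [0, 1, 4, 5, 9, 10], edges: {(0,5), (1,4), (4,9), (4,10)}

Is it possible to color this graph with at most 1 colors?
Edge (0,5) forces its endpoints to differ, so 1 color is not enough.

No, G is not 1-colorable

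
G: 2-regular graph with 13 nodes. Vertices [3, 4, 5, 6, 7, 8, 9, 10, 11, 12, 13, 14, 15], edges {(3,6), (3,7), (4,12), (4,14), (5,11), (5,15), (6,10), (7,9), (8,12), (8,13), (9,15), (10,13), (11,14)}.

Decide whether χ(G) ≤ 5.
A valid 5-coloring: color 1: [6, 7, 12, 13, 14, 15]; color 2: [3, 4, 5, 8, 9, 10]; color 3: [11].
(χ(G) = 3 ≤ 5.)

Yes, G is 5-colorable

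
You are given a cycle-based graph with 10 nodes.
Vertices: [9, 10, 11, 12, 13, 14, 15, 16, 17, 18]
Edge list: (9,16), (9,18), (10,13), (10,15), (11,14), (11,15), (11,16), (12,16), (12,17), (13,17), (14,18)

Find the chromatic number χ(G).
χ(G) = 3

Clique number ω(G) = 2 (lower bound: χ ≥ ω).
Odd cycle [12, 17, 13, 10, 15, 11, 16] needs 3 colors (χ ≥ 3).
The coloring below uses 3 colors, so χ(G) = 3.
A valid 3-coloring: color 1: [10, 16, 17, 18]; color 2: [9, 11, 12, 13]; color 3: [14, 15].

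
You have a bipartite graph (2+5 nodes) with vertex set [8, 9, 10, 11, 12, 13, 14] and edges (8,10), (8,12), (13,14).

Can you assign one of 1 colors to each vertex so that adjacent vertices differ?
Edge (8,10) forces its endpoints to differ, so 1 color is not enough.

No, G is not 1-colorable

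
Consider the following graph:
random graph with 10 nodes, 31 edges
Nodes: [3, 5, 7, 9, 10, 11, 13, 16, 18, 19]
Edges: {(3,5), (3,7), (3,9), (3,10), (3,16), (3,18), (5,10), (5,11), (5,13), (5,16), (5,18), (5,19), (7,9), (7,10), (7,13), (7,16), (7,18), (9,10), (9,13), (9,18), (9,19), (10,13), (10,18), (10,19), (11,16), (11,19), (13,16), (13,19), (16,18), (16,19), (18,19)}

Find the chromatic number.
Clique number ω(G) = 5 (lower bound: χ ≥ ω).
The clique on [3, 7, 9, 10, 18] has size 5, forcing χ ≥ 5, and the coloring below uses 5 colors, so χ(G) = 5.
A valid 5-coloring: color 1: [7, 19]; color 2: [11, 13, 18]; color 3: [10, 16]; color 4: [5, 9]; color 5: [3].

χ(G) = 5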